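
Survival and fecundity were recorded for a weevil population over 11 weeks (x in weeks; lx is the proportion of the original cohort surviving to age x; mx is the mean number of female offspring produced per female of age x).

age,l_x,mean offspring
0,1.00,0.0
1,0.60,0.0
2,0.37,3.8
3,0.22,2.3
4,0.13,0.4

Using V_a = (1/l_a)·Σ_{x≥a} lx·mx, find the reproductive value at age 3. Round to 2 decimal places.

lx·mx for x ≥ 3: 0.506, 0.052 → sum = 0.558
V_3 = 0.558 / l_3 = 0.558 / 0.22 = 2.536364… → 2.54

2.54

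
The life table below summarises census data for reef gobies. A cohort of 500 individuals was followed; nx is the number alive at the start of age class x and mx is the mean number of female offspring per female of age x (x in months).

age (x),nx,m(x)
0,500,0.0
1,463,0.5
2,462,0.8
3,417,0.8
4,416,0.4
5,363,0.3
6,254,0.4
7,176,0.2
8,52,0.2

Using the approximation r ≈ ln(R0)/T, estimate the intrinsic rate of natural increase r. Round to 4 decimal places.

0.3289

lx = nx/n0 = nx/500: 1, 0.926, 0.924, 0.834, 0.832, 0.726, 0.508, 0.352, 0.104
R0 = Σ lx·mx = 0 + 0.463 + 0.7392 + 0.6672 + 0.3328 + 0.2178 + 0.2032 + 0.0704 + 0.0208 = 2.7144
Σ x·lx·mx = 8.2416; T = 8.2416/2.7144 = 3.03625…
r ≈ ln(R0)/T = ln(2.7144)/3.03625… = 0.328883… → 0.3289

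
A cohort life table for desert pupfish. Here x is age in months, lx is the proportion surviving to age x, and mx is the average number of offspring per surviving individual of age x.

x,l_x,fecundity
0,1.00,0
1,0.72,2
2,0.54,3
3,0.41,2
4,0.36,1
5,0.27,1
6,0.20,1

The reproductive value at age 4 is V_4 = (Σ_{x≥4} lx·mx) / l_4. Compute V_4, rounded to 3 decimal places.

2.306

lx·mx for x ≥ 4: 0.36, 0.27, 0.2 → sum = 0.83
V_4 = 0.83 / l_4 = 0.83 / 0.36 = 2.305556… → 2.306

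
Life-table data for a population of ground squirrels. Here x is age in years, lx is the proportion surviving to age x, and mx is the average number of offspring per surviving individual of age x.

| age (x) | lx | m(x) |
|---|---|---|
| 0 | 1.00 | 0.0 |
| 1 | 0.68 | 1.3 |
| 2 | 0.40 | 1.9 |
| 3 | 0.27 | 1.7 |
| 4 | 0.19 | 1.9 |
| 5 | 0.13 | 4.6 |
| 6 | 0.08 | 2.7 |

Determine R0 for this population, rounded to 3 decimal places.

lx·mx by age: 0, 0.884, 0.76, 0.459, 0.361, 0.598, 0.216
R0 = Σ lx·mx = 3.278 → 3.278

3.278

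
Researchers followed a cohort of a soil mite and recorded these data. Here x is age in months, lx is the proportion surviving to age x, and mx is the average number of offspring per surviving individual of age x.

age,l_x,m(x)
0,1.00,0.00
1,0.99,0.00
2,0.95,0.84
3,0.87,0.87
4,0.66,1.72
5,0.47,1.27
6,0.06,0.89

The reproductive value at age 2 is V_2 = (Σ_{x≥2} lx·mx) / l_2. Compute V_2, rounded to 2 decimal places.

3.52

lx·mx for x ≥ 2: 0.798, 0.7569, 1.1352, 0.5969, 0.0534 → sum = 3.3404
V_2 = 3.3404 / l_2 = 3.3404 / 0.95 = 3.516211… → 3.52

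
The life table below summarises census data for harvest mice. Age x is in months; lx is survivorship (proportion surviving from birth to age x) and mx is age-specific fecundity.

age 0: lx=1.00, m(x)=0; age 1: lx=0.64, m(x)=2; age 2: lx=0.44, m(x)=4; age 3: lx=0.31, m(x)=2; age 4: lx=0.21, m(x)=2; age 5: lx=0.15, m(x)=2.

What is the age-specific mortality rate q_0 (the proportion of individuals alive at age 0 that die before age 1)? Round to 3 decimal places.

0.360

q_0 = (l_0 − l_1) / l_0 = (1 − 0.64) / 1
     = 0.36 / 1 = 0.36 → 0.360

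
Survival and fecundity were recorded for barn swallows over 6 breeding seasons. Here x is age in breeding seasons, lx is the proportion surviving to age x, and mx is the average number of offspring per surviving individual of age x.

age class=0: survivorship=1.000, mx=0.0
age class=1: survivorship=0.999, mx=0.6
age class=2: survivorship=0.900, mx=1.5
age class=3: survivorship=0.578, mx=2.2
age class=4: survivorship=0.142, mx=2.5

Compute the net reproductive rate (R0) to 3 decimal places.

lx·mx by age: 0, 0.5994, 1.35, 1.2716, 0.355
R0 = Σ lx·mx = 3.576 → 3.576

3.576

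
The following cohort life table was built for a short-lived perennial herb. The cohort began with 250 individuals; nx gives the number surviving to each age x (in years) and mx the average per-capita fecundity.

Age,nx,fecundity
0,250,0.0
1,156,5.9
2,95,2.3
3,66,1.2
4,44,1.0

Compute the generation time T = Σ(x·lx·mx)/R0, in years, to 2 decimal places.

1.40

lx = nx/n0 = nx/250: 1, 0.624, 0.38, 0.264, 0.176
lx·mx: 0, 3.6816, 0.874, 0.3168, 0.176 → R0 = 5.0484
x·lx·mx: 0, 3.6816, 1.748, 0.9504, 0.704 → Σ = 7.084
T = 7.084 / 5.0484 = 1.403217… → 1.40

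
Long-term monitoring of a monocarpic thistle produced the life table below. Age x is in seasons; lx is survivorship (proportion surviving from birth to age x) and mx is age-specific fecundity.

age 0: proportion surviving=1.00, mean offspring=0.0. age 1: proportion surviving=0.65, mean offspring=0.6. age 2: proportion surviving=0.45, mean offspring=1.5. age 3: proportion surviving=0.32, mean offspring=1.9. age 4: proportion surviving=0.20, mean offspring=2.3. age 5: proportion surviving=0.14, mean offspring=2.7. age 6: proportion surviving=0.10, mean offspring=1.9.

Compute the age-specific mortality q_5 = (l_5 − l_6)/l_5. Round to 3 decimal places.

q_5 = (l_5 − l_6) / l_5 = (0.14 − 0.1) / 0.14
     = 0.04 / 0.14 = 0.285714… → 0.286

0.286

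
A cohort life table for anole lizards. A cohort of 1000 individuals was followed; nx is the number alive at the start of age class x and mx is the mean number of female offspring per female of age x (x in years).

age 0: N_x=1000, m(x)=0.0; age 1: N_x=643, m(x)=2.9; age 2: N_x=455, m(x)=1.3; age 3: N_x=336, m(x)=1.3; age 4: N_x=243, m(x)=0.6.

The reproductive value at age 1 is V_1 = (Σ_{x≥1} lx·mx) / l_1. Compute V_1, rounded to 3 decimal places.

lx = nx/n0 = nx/1000: 1, 0.643, 0.455, 0.336, 0.243
lx·mx for x ≥ 1: 1.8647, 0.5915, 0.4368, 0.1458 → sum = 3.0388
V_1 = 3.0388 / l_1 = 3.0388 / 0.643 = 4.725972… → 4.726

4.726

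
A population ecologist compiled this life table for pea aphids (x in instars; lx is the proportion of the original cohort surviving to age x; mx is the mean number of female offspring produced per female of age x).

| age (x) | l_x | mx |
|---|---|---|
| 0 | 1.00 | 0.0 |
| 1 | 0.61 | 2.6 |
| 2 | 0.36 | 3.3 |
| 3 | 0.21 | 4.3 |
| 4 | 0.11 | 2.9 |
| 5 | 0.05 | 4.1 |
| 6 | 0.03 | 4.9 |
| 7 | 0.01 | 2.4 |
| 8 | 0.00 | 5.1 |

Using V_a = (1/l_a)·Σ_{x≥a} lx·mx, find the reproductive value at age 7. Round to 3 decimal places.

2.400

lx·mx for x ≥ 7: 0.024, 0 → sum = 0.024
V_7 = 0.024 / l_7 = 0.024 / 0.01 = 2.4 → 2.400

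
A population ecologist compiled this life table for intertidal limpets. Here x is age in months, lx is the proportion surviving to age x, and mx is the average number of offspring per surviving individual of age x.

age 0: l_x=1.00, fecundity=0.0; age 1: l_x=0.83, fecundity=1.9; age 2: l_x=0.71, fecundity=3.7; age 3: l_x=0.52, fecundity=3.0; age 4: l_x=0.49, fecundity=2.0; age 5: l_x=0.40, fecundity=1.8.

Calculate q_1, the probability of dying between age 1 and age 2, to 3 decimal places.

q_1 = (l_1 − l_2) / l_1 = (0.83 − 0.71) / 0.83
     = 0.12 / 0.83 = 0.144578… → 0.145

0.145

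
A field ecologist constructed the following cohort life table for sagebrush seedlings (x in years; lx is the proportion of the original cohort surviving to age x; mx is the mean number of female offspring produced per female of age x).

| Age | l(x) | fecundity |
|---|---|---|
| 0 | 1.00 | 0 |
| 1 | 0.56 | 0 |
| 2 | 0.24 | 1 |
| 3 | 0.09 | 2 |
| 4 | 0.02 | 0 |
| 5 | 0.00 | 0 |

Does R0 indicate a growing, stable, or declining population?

R0 = Σ lx·mx = 0 + 0 + 0.24 + 0.18 + 0 + 0 = 0.42
R0 < 1, so the population is declining.

declining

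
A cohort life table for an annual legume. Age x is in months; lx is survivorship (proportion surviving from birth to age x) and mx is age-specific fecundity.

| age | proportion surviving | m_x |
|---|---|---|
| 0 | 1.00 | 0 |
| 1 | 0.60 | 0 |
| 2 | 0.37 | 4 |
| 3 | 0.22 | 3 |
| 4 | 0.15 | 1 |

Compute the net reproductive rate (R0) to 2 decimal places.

lx·mx by age: 0, 0, 1.48, 0.66, 0.15
R0 = Σ lx·mx = 2.29 → 2.29

2.29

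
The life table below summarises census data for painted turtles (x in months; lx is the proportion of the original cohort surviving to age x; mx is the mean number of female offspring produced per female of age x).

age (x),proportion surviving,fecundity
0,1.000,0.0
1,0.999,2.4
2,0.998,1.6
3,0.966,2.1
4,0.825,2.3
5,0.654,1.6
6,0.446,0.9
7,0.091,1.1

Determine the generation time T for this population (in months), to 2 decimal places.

2.92

lx·mx: 0, 2.3976, 1.5968, 2.0286, 1.8975, 1.0464, 0.4014, 0.1001 → R0 = 9.4684
x·lx·mx: 0, 2.3976, 3.1936, 6.0858, 7.59, 5.232, 2.4084, 0.7007 → Σ = 27.6081
T = 27.6081 / 9.4684 = 2.915815… → 2.92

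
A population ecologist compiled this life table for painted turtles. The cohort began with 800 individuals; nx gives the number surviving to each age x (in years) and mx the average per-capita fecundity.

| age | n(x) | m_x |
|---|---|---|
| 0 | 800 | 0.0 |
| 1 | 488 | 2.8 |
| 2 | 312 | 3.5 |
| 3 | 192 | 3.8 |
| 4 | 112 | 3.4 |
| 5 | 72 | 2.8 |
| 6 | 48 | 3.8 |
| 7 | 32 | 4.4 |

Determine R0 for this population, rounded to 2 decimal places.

5.12

lx = nx/n0 = nx/800: 1, 0.61, 0.39, 0.24, 0.14, 0.09, 0.06, 0.04
lx·mx by age: 0, 1.708, 1.365, 0.912, 0.476, 0.252, 0.228, 0.176
R0 = Σ lx·mx = 5.117 → 5.12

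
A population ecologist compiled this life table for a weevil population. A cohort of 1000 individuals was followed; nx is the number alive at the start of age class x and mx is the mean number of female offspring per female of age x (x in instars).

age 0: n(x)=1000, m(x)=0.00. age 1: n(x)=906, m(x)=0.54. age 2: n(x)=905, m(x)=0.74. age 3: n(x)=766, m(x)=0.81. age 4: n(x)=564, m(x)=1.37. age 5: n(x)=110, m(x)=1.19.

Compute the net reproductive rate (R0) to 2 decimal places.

2.68

lx = nx/n0 = nx/1000: 1, 0.906, 0.905, 0.766, 0.564, 0.11
lx·mx by age: 0, 0.48924, 0.6697, 0.62046, 0.77268, 0.1309
R0 = Σ lx·mx = 2.68298 → 2.68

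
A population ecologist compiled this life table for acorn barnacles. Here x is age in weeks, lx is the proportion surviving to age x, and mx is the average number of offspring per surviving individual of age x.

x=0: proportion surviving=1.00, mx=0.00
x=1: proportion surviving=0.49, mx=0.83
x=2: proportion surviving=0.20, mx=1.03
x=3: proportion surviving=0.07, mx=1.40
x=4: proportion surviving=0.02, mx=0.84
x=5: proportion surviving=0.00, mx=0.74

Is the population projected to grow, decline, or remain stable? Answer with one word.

declining

R0 = Σ lx·mx = 0 + 0.4067 + 0.206 + 0.098 + 0.0168 + 0 = 0.7275
R0 < 1, so the population is declining.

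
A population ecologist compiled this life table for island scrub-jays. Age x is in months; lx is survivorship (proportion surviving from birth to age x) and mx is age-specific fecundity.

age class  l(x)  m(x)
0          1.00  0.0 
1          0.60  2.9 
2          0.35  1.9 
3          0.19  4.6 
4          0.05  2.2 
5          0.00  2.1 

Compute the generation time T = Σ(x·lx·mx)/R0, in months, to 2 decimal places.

lx·mx: 0, 1.74, 0.665, 0.874, 0.11, 0 → R0 = 3.389
x·lx·mx: 0, 1.74, 1.33, 2.622, 0.44, 0 → Σ = 6.132
T = 6.132 / 3.389 = 1.809383… → 1.81

1.81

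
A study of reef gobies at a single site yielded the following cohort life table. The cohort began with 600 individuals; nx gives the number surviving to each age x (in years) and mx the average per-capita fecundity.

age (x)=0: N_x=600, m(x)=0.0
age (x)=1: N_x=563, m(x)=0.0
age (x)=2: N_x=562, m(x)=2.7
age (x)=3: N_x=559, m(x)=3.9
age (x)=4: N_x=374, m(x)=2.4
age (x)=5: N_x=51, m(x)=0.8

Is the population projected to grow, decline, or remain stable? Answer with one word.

lx = nx/n0 = nx/600: 1, 0.93833…, 0.93667…, 0.93167…, 0.62333…, 0.085
R0 = Σ lx·mx = 0 + 0 + 2.529… + 3.6335… + 1.496… + 0.068 = 7.7265…
R0 > 1, so the population is growing.

growing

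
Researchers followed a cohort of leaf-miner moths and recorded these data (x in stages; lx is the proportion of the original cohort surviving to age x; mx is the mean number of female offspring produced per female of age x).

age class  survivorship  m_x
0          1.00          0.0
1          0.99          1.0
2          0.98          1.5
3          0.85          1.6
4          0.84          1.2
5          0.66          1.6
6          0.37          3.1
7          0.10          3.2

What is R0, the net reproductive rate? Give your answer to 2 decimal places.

7.35

lx·mx by age: 0, 0.99, 1.47, 1.36, 1.008, 1.056, 1.147, 0.32
R0 = Σ lx·mx = 7.351 → 7.35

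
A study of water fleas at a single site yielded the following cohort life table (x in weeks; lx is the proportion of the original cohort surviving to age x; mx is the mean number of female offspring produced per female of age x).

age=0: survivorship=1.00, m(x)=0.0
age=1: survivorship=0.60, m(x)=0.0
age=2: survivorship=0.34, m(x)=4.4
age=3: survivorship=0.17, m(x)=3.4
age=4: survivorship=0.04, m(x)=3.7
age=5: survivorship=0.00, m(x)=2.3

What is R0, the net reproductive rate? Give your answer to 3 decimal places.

lx·mx by age: 0, 0, 1.496, 0.578, 0.148, 0
R0 = Σ lx·mx = 2.222 → 2.222

2.222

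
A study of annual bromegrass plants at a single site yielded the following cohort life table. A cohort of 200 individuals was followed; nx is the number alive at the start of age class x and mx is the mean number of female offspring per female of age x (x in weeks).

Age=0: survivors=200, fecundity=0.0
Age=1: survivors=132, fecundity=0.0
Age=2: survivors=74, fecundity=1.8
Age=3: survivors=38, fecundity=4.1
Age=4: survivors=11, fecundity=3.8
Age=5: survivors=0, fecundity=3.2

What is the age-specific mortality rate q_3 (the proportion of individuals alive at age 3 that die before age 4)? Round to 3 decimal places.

lx = nx/n0 = nx/200: 1, 0.66, 0.37, 0.19, 0.055, 0
q_3 = (l_3 − l_4) / l_3 = (0.19 − 0.055) / 0.19
     = 0.135 / 0.19 = 0.710526… → 0.711

0.711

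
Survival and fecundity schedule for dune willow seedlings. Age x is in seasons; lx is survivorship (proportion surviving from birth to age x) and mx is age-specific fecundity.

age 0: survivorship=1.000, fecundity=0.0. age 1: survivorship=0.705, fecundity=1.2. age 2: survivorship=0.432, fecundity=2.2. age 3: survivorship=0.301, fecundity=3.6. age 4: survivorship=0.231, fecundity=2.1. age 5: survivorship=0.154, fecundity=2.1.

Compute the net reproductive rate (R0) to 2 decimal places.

lx·mx by age: 0, 0.846, 0.9504, 1.0836, 0.4851, 0.3234
R0 = Σ lx·mx = 3.6885 → 3.69

3.69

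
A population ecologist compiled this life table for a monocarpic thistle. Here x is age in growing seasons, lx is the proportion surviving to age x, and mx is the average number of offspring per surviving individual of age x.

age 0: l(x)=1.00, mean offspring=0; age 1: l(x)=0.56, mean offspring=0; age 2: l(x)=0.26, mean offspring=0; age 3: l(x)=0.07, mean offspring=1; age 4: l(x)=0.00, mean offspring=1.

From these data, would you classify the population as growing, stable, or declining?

R0 = Σ lx·mx = 0 + 0 + 0 + 0.07 + 0 = 0.07
R0 < 1, so the population is declining.

declining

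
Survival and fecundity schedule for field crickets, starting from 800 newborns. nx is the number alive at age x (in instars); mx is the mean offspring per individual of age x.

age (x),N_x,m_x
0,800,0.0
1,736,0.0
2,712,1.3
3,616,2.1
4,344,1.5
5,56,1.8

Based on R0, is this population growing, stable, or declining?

lx = nx/n0 = nx/800: 1, 0.92, 0.89, 0.77, 0.43, 0.07
R0 = Σ lx·mx = 0 + 0 + 1.157 + 1.617 + 0.645 + 0.126 = 3.545
R0 > 1, so the population is growing.

growing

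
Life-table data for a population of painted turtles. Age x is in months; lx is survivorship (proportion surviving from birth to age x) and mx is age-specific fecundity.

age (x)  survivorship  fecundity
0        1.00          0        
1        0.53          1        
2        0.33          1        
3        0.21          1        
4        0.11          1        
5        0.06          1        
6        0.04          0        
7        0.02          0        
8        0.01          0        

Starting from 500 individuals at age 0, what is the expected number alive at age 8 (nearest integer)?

5

Expected survivors = N0 · l_8 = 500 × 0.01 = 5 → 5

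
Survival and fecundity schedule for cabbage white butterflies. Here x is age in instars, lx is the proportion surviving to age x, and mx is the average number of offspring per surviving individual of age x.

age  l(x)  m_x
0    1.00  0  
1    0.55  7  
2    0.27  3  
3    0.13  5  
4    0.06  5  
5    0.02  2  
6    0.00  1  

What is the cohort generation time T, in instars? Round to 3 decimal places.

1.561

lx·mx: 0, 3.85, 0.81, 0.65, 0.3, 0.04, 0 → R0 = 5.65
x·lx·mx: 0, 3.85, 1.62, 1.95, 1.2, 0.2, 0 → Σ = 8.82
T = 8.82 / 5.65 = 1.561062… → 1.561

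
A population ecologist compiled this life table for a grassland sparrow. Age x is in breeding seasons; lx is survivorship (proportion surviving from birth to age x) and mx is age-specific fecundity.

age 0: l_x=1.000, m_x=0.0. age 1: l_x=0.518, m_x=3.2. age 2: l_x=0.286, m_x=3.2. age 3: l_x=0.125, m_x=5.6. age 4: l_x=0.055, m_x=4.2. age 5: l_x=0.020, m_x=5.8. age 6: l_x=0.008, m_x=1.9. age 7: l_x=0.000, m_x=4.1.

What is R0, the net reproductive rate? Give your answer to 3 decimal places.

lx·mx by age: 0, 1.6576, 0.9152, 0.7, 0.231, 0.116, 0.0152, 0
R0 = Σ lx·mx = 3.635 → 3.635

3.635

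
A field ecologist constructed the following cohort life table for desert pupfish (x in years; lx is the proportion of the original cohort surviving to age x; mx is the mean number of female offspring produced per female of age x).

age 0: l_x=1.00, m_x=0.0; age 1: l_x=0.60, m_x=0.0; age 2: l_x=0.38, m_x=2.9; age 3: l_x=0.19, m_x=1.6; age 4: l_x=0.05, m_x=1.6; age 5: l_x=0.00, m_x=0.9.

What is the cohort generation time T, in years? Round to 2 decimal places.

2.31

lx·mx: 0, 0, 1.102, 0.304, 0.08, 0 → R0 = 1.486
x·lx·mx: 0, 0, 2.204, 0.912, 0.32, 0 → Σ = 3.436
T = 3.436 / 1.486 = 2.312248… → 2.31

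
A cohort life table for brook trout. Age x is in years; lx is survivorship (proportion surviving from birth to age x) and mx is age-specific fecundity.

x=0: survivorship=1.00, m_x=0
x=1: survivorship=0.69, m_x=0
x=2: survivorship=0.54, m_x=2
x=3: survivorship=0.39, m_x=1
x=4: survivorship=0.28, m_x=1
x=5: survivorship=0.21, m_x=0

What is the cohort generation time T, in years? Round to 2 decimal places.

lx·mx: 0, 0, 1.08, 0.39, 0.28, 0 → R0 = 1.75
x·lx·mx: 0, 0, 2.16, 1.17, 1.12, 0 → Σ = 4.45
T = 4.45 / 1.75 = 2.542857… → 2.54

2.54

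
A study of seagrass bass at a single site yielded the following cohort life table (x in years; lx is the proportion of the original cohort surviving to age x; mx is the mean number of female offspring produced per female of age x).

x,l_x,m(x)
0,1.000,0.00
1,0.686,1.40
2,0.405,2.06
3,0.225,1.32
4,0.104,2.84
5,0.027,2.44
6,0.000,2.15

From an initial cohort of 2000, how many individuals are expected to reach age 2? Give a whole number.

810

Expected survivors = N0 · l_2 = 2000 × 0.405 = 810 → 810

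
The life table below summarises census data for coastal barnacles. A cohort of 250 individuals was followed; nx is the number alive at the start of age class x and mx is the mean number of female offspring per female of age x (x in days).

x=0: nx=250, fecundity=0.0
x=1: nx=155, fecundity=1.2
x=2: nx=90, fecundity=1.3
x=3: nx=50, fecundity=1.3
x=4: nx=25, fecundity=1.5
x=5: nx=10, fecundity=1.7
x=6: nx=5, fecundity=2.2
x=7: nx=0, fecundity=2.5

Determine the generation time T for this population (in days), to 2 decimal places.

lx = nx/n0 = nx/250: 1, 0.62, 0.36, 0.2, 0.1, 0.04, 0.02, 0
lx·mx: 0, 0.744, 0.468, 0.26, 0.15, 0.068, 0.044, 0 → R0 = 1.734
x·lx·mx: 0, 0.744, 0.936, 0.78, 0.6, 0.34, 0.264, 0 → Σ = 3.664
T = 3.664 / 1.734 = 2.113033… → 2.11

2.11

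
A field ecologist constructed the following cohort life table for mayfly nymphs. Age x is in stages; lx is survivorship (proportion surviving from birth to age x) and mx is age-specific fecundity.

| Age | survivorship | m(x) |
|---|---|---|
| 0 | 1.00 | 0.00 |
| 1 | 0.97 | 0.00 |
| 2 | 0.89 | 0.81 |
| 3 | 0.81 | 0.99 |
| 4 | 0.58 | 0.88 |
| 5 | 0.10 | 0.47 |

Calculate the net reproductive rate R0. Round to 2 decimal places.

2.08

lx·mx by age: 0, 0, 0.7209, 0.8019, 0.5104, 0.047
R0 = Σ lx·mx = 2.0802 → 2.08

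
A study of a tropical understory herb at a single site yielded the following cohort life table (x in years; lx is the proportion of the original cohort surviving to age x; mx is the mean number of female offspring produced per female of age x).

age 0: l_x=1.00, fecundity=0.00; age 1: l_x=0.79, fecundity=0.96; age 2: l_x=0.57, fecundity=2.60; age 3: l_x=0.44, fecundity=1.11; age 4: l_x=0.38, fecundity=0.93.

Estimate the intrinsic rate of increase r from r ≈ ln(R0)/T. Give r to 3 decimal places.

R0 = Σ lx·mx = 0 + 0.7584 + 1.482 + 0.4884 + 0.3534 = 3.0822
Σ x·lx·mx = 6.6012; T = 6.6012/3.0822 = 2.14172…
r ≈ ln(R0)/T = ln(3.0822)/2.14172… = 0.52558… → 0.526

0.526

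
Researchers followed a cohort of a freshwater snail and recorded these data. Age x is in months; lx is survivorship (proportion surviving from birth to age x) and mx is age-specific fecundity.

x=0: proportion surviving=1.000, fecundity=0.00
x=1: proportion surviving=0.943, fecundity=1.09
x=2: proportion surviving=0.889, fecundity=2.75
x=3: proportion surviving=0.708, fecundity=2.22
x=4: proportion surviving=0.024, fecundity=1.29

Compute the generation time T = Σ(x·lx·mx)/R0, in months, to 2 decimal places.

2.12

lx·mx: 0, 1.02787, 2.44475, 1.57176, 0.03096 → R0 = 5.07534
x·lx·mx: 0, 1.02787, 4.8895, 4.71528, 0.12384 → Σ = 10.75649
T = 10.75649 / 5.07534 = 2.119363… → 2.12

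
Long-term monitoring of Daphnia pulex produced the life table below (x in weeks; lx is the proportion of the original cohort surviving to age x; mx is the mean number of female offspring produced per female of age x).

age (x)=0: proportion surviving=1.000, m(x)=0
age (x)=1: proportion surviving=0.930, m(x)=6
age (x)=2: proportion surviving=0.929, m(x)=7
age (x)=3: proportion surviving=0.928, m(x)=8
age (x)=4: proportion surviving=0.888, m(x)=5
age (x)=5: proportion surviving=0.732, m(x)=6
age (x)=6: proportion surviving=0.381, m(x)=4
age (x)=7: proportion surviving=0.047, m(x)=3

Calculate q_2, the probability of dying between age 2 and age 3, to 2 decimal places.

q_2 = (l_2 − l_3) / l_2 = (0.929 − 0.928) / 0.929
     = 0.001 / 0.929 = 0.001076… → 0.00

0.00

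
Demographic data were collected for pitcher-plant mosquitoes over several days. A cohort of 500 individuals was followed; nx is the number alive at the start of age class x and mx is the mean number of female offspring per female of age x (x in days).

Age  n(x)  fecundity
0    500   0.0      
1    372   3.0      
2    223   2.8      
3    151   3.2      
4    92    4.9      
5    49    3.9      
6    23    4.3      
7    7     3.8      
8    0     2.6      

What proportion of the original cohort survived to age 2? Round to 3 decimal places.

l_2 = n_2/n_0 = 223/500 = 0.446 → 0.446

0.446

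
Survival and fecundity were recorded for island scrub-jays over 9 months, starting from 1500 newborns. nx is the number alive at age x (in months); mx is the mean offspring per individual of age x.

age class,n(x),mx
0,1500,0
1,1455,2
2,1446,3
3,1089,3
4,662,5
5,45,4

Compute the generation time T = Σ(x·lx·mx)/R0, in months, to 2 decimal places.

lx = nx/n0 = nx/1500: 1, 0.97, 0.964, 0.726, 0.44133…, 0.03
lx·mx: 0, 1.94, 2.892, 2.178, 2.206667…, 0.12 → R0 = 9.336667…
x·lx·mx: 0, 1.94, 5.784, 6.534, 8.826667…, 0.6 → Σ = 23.684667…
T = 23.684667… / 9.336667… = 2.536737… → 2.54

2.54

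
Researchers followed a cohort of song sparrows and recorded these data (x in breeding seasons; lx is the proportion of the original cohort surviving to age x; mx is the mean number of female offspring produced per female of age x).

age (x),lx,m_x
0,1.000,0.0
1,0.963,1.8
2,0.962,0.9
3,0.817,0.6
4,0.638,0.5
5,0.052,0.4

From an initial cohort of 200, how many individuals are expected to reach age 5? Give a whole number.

Expected survivors = N0 · l_5 = 200 × 0.052 = 10.4 → 10

10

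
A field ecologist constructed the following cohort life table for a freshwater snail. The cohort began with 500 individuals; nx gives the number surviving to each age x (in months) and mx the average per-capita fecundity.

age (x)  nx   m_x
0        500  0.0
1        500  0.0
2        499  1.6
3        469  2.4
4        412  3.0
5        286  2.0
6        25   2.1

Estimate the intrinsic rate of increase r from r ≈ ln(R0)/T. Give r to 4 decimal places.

0.5851

lx = nx/n0 = nx/500: 1, 1, 0.998, 0.938, 0.824, 0.572, 0.05
R0 = Σ lx·mx = 0 + 0 + 1.5968 + 2.2512 + 2.472 + 1.144 + 0.105 = 7.569
Σ x·lx·mx = 26.1852; T = 26.1852/7.569 = 3.45953…
r ≈ ln(R0)/T = ln(7.569)/3.45953… = 0.585068… → 0.5851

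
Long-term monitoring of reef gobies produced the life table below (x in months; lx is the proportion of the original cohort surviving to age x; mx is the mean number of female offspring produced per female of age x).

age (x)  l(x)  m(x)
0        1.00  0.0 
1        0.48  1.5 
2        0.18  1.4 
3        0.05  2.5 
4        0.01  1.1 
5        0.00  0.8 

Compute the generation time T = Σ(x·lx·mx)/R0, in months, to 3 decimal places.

1.483

lx·mx: 0, 0.72, 0.252, 0.125, 0.011, 0 → R0 = 1.108
x·lx·mx: 0, 0.72, 0.504, 0.375, 0.044, 0 → Σ = 1.643
T = 1.643 / 1.108 = 1.482852… → 1.483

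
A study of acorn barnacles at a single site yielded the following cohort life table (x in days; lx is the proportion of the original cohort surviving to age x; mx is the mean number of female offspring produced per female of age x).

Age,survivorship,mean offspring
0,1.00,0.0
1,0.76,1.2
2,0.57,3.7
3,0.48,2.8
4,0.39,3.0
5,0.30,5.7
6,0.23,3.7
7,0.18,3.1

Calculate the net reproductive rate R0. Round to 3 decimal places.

lx·mx by age: 0, 0.912, 2.109, 1.344, 1.17, 1.71, 0.851, 0.558
R0 = Σ lx·mx = 8.654 → 8.654

8.654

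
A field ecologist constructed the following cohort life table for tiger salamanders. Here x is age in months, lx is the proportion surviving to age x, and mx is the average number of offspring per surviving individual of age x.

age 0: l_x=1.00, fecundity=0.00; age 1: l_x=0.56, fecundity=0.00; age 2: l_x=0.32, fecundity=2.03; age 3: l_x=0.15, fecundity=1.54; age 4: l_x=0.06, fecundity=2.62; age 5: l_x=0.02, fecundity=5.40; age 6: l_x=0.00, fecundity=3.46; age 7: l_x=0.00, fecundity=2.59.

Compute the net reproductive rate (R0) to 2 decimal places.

1.15

lx·mx by age: 0, 0, 0.6496, 0.231, 0.1572, 0.108, 0, 0
R0 = Σ lx·mx = 1.1458 → 1.15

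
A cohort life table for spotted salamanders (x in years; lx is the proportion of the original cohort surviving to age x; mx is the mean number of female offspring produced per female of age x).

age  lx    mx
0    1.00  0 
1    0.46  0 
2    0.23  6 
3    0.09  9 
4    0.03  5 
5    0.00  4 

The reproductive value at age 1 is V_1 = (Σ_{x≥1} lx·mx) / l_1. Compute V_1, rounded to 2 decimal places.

lx·mx for x ≥ 1: 0, 1.38, 0.81, 0.15, 0 → sum = 2.34
V_1 = 2.34 / l_1 = 2.34 / 0.46 = 5.086957… → 5.09

5.09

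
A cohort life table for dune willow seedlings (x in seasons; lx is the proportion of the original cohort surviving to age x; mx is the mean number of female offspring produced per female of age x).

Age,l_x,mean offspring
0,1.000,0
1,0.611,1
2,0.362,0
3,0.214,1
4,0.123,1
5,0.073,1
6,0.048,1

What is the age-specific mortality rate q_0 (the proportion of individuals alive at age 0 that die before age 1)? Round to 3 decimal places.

q_0 = (l_0 − l_1) / l_0 = (1 − 0.611) / 1
     = 0.389 / 1 = 0.389 → 0.389

0.389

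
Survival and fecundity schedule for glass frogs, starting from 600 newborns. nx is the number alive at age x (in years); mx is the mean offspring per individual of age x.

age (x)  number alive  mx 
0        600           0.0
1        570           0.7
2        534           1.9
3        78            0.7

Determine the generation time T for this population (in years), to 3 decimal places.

lx = nx/n0 = nx/600: 1, 0.95, 0.89, 0.13
lx·mx: 0, 0.665, 1.691, 0.091 → R0 = 2.447
x·lx·mx: 0, 0.665, 3.382, 0.273 → Σ = 4.32
T = 4.32 / 2.447 = 1.765427… → 1.765

1.765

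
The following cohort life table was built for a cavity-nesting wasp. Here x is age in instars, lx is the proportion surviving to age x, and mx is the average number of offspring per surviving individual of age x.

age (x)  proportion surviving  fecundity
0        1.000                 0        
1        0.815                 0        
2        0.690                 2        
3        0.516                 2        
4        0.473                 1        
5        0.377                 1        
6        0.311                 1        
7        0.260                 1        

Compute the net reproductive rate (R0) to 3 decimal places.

lx·mx by age: 0, 0, 1.38, 1.032, 0.473, 0.377, 0.311, 0.26
R0 = Σ lx·mx = 3.833 → 3.833

3.833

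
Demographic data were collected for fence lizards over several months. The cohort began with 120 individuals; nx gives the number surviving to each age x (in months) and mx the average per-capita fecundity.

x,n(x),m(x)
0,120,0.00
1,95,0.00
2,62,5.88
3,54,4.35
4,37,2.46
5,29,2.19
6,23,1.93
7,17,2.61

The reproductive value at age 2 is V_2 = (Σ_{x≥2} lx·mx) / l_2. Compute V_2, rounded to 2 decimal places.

13.59

lx = nx/n0 = nx/120: 1, 0.79167…, 0.51667…, 0.45, 0.30833…, 0.24167…, 0.19167…, 0.14167…
lx·mx for x ≥ 2: 3.038…, 1.9575, 0.7585…, 0.52925…, 0.369917…, 0.36975… → sum = 7.022917…
V_2 = 7.022917… / l_2 = 7.022917… / 0.516667… = 13.592742… → 13.59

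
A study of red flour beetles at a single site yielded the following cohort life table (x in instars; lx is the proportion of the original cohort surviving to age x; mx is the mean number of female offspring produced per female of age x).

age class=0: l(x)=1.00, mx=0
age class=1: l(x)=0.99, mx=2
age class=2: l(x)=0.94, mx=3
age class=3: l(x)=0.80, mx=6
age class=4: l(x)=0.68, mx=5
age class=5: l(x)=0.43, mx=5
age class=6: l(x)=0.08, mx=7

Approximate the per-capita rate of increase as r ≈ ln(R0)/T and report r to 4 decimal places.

R0 = Σ lx·mx = 0 + 1.98 + 2.82 + 4.8 + 3.4 + 2.15 + 0.56 = 15.71
Σ x·lx·mx = 49.73; T = 49.73/15.71 = 3.1655…
r ≈ ln(R0)/T = ln(15.71)/3.1655… = 0.870099… → 0.8701

0.8701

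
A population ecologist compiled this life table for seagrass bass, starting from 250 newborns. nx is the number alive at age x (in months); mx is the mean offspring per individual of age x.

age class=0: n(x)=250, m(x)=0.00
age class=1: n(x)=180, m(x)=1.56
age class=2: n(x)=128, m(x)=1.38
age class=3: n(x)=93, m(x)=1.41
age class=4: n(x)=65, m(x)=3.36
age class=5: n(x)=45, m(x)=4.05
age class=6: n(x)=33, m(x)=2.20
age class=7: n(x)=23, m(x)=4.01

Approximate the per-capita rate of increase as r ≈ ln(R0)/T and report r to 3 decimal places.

0.453

lx = nx/n0 = nx/250: 1, 0.72, 0.512, 0.372, 0.26, 0.18, 0.132, 0.092
R0 = Σ lx·mx = 0 + 1.1232 + 0.70656 + 0.52452 + 0.8736 + 0.729 + 0.2904 + 0.36892 = 4.6162
Σ x·lx·mx = 15.57412; T = 15.57412/4.6162 = 3.3738…
r ≈ ln(R0)/T = ln(4.6162)/3.3738… = 0.45337… → 0.453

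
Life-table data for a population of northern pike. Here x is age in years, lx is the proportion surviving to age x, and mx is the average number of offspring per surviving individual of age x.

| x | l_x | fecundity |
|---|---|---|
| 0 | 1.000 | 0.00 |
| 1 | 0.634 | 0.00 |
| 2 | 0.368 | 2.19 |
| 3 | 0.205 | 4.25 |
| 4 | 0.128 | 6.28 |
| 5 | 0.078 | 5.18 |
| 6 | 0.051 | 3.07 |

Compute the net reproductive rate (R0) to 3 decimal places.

lx·mx by age: 0, 0, 0.80592, 0.87125, 0.80384, 0.40404, 0.15657
R0 = Σ lx·mx = 3.04162 → 3.042

3.042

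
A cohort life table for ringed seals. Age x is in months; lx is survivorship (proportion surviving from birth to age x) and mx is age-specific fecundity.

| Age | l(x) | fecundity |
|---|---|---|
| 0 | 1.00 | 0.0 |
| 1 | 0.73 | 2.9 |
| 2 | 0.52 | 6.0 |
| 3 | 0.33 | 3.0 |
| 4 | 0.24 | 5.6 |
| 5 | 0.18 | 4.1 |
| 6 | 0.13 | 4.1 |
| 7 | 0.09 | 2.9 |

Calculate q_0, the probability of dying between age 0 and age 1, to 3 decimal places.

q_0 = (l_0 − l_1) / l_0 = (1 − 0.73) / 1
     = 0.27 / 1 = 0.27 → 0.270

0.270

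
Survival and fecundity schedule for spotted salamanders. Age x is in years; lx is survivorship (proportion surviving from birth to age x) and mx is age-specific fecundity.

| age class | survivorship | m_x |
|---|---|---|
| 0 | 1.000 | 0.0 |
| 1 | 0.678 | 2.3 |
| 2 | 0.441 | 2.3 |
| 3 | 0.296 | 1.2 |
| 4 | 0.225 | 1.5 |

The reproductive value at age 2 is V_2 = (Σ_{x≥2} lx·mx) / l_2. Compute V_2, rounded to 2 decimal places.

3.87

lx·mx for x ≥ 2: 1.0143, 0.3552, 0.3375 → sum = 1.707
V_2 = 1.707 / l_2 = 1.707 / 0.441 = 3.870748… → 3.87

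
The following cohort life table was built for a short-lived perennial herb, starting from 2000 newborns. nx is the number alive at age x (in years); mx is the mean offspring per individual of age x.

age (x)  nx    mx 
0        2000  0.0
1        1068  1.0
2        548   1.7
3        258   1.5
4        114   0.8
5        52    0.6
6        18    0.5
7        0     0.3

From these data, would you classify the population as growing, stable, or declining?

lx = nx/n0 = nx/2000: 1, 0.534, 0.274, 0.129, 0.057, 0.026, 0.009, 0
R0 = Σ lx·mx = 0 + 0.534 + 0.4658 + 0.1935 + 0.0456 + 0.0156 + 0.0045 + 0 = 1.259
R0 > 1, so the population is growing.

growing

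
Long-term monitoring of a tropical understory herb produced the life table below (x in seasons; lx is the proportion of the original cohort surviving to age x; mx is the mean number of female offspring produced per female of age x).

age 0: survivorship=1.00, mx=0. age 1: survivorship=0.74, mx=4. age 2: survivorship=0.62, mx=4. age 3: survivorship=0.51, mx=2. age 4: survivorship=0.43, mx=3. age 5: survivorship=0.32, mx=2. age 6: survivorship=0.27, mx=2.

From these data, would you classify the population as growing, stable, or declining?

growing

R0 = Σ lx·mx = 0 + 2.96 + 2.48 + 1.02 + 1.29 + 0.64 + 0.54 = 8.93
R0 > 1, so the population is growing.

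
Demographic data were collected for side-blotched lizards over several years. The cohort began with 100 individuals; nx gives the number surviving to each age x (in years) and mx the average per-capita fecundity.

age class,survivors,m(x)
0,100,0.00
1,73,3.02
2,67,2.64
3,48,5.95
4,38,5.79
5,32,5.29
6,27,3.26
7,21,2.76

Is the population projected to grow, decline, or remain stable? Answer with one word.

growing

lx = nx/n0 = nx/100: 1, 0.73, 0.67, 0.48, 0.38, 0.32, 0.27, 0.21
R0 = Σ lx·mx = 0 + 2.2046 + 1.7688 + 2.856 + 2.2002 + 1.6928 + 0.8802 + 0.5796 = 12.1822
R0 > 1, so the population is growing.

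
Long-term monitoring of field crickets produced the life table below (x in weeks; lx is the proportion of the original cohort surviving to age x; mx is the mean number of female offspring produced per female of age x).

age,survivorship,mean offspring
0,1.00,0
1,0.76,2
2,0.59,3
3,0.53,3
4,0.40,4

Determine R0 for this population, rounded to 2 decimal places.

lx·mx by age: 0, 1.52, 1.77, 1.59, 1.6
R0 = Σ lx·mx = 6.48 → 6.48

6.48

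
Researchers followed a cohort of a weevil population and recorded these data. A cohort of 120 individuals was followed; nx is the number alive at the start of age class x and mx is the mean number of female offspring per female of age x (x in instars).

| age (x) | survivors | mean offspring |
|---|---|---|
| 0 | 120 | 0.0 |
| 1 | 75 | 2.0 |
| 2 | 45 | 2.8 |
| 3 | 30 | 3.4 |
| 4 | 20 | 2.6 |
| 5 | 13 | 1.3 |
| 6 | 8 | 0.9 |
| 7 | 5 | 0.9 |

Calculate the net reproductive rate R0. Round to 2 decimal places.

3.82

lx = nx/n0 = nx/120: 1, 0.625, 0.375, 0.25, 0.16667…, 0.10833…, 0.06667…, 0.04167…
lx·mx by age: 0, 1.25, 1.05, 0.85, 0.433333…, 0.140833…, 0.06…, 0.0375…
R0 = Σ lx·mx = 3.821667… → 3.82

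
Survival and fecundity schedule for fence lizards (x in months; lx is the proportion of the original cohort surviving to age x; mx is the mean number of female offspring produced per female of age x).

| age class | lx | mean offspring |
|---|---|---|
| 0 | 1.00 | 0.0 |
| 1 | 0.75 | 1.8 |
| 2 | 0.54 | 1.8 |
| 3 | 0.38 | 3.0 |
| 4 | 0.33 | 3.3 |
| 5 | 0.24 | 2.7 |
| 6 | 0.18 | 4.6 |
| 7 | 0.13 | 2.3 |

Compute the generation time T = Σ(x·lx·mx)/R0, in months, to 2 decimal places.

lx·mx: 0, 1.35, 0.972, 1.14, 1.089, 0.648, 0.828, 0.299 → R0 = 6.326
x·lx·mx: 0, 1.35, 1.944, 3.42, 4.356, 3.24, 4.968, 2.093 → Σ = 21.371
T = 21.371 / 6.326 = 3.37828… → 3.38

3.38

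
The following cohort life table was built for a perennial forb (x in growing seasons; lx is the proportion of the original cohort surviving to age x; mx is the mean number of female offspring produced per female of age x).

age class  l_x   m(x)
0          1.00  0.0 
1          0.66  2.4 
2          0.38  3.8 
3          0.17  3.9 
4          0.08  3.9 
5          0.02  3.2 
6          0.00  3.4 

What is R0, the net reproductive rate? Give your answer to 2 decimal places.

lx·mx by age: 0, 1.584, 1.444, 0.663, 0.312, 0.064, 0
R0 = Σ lx·mx = 4.067 → 4.07

4.07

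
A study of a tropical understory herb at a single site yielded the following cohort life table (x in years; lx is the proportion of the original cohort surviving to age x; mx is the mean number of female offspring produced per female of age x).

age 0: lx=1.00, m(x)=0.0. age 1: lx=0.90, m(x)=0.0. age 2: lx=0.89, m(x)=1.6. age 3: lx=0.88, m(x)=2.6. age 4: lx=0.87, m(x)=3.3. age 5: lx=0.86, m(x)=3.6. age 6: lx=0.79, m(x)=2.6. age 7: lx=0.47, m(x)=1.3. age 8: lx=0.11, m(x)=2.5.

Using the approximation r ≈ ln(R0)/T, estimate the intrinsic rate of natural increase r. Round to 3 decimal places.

R0 = Σ lx·mx = 0 + 0 + 1.424 + 2.288 + 2.871 + 3.096 + 2.054 + 0.611 + 0.275 = 12.619
Σ x·lx·mx = 55.477; T = 55.477/12.619 = 4.39631…
r ≈ ln(R0)/T = ln(12.619)/4.39631… = 0.57667… → 0.577

0.577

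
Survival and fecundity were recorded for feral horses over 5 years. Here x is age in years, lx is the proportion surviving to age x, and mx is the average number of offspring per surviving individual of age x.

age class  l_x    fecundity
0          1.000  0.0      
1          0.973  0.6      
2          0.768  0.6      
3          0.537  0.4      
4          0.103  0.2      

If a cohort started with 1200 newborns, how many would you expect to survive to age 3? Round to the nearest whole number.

644

Expected survivors = N0 · l_3 = 1200 × 0.537 = 644.4 → 644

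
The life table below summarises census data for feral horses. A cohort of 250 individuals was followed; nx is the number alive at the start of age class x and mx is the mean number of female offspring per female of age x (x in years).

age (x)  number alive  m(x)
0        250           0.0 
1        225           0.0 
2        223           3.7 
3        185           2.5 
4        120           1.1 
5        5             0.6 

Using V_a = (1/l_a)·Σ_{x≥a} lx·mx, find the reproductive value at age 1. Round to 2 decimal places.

6.32

lx = nx/n0 = nx/250: 1, 0.9, 0.892, 0.74, 0.48, 0.02
lx·mx for x ≥ 1: 0, 3.3004, 1.85, 0.528, 0.012 → sum = 5.6904
V_1 = 5.6904 / l_1 = 5.6904 / 0.9 = 6.322667… → 6.32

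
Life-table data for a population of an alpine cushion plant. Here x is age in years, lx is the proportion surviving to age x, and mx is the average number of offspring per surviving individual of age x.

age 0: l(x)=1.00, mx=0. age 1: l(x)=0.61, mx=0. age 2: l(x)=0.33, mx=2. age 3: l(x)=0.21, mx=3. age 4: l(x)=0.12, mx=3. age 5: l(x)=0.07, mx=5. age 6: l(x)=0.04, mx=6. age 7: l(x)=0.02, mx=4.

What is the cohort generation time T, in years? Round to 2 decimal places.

lx·mx: 0, 0, 0.66, 0.63, 0.36, 0.35, 0.24, 0.08 → R0 = 2.32
x·lx·mx: 0, 0, 1.32, 1.89, 1.44, 1.75, 1.44, 0.56 → Σ = 8.4
T = 8.4 / 2.32 = 3.62069… → 3.62

3.62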